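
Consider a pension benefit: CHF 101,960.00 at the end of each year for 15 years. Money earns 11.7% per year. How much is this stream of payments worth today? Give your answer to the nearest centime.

This is an ordinary annuity: 15 payments of CHF 101,960.00 at the end of each year.
Periodic rate r = 0.117 per year.
PV = PMT × [(1 − (1+r)^−n)/r] = 101,960 × [1 − (1+r)^−15] / r = CHF 705,705.73

CHF 705,705.73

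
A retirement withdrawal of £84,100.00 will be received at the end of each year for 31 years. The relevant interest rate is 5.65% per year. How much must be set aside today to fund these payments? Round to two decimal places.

£1,217,605.56

This is an ordinary annuity: 31 payments of £84,100.00 at the end of each year.
Periodic rate r = 0.0565 per year.
PV = PMT × [(1 − (1+r)^−n)/r] = 84,100 × [1 − (1+r)^−31] / r = £1,217,605.56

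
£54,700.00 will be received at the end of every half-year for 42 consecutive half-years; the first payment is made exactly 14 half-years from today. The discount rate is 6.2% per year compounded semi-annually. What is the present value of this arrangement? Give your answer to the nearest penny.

Ordinary annuity of 42 payments, first payment at period 14.
Periodic rate r = 0.062/2 per half-year; n is counted in half-years.
The ordinary-annuity PV formula values the stream one period before the first payment (period 13); discount that back 13 periods:
PV₀ = 54,700 × [1 − (1+r)^−42] / r × (1+r)^−13 = £857,333.07

£857,333.07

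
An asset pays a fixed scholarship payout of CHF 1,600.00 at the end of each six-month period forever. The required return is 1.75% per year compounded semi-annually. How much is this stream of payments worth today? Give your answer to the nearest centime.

CHF 182,857.14

Periodic rate r = 0.0175/2 per half-year.
Level perpetuity: PV = PMT / r = 1,600 / (0.0175/2) = CHF 182,857.14.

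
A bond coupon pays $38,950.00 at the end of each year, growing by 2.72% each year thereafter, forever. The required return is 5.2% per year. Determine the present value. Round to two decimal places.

Periodic rate r = 0.052 per year.
Growing perpetuity (Gordon): PV = PMT₁ / (r − g) = 38,950 / (r − 0.0272) = $1,570,564.52.

$1,570,564.52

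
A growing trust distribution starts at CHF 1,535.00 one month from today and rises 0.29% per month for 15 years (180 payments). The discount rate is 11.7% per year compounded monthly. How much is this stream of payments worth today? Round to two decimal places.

Periodic rate r = 0.117/12 per month; n is counted in months.
Growing ordinary annuity: PV = PMT₁ × [1 − ((1+g)/(1+r))^n] / (r − g) = 1,535 × [1 − ((1+0.0029)/(1+r))^180] / (r − 0.0029) = CHF 158,276.92.

CHF 158,276.92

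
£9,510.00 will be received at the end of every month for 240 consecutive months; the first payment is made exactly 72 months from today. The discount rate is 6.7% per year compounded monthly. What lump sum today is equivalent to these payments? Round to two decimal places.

Ordinary annuity of 240 payments, first payment at period 72.
Periodic rate r = 0.067/12 per month; n is counted in months.
The ordinary-annuity PV formula values the stream one period before the first payment (period 71); discount that back 71 periods:
PV₀ = 9,510 × [1 − (1+r)^−240] / r × (1+r)^−71 = £845,621.04

£845,621.04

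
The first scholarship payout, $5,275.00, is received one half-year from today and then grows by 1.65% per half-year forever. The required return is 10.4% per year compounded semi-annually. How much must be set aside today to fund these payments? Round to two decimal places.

Periodic rate r = 0.104/2 per half-year.
Growing perpetuity (Gordon): PV = PMT₁ / (r − g) = 5,275 / (r − 0.0165) = $148,591.55.

$148,591.55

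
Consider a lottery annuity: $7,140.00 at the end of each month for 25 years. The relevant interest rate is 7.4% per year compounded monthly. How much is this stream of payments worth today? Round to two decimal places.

$974,745.53

This is an ordinary annuity: 300 payments of $7,140.00 at the end of each month.
Periodic rate r = 0.074/12 per month; n is counted in months.
PV = PMT × [(1 − (1+r)^−n)/r] = 7,140 × [1 − (1+r)^−300] / r = $974,745.53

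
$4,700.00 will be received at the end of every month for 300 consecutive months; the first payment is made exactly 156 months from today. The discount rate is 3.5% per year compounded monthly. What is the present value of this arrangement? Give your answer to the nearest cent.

Ordinary annuity of 300 payments, first payment at period 156.
Periodic rate r = 0.035/12 per month; n is counted in months.
The ordinary-annuity PV formula values the stream one period before the first payment (period 155); discount that back 155 periods:
PV₀ = 4,700 × [1 − (1+r)^−300] / r × (1+r)^−155 = $597,771.27

$597,771.27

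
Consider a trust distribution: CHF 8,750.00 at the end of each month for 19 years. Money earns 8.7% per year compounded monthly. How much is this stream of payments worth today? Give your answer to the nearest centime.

This is an ordinary annuity: 228 payments of CHF 8,750.00 at the end of each month.
Periodic rate r = 0.087/12 per month; n is counted in months.
PV = PMT × [(1 − (1+r)^−n)/r] = 8,750 × [1 − (1+r)^−228] / r = CHF 974,424.31

CHF 974,424.31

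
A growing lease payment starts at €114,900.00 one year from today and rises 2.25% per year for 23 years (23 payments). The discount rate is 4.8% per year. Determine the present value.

Periodic rate r = 0.048 per year.
Growing ordinary annuity: PV = PMT₁ × [1 − ((1+g)/(1+r))^n] / (r − g) = 114,900 × [1 − ((1+0.0225)/(1+r))^23] / (r − 0.0225) = €1,948,906.48.

€1,948,906.48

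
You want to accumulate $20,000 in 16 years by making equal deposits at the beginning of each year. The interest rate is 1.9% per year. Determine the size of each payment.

$1,061.20

Level annuity due; solve FV = PMT × [((1+r)^n − 1)/r] × (1+r) for PMT.
Periodic rate r = 0.019 per year.
With n = 16: PMT = 20,000 / ([((1+r)^n − 1)/r] × (1+r)) = $1,061.20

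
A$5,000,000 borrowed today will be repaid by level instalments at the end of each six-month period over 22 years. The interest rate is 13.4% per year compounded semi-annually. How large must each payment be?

Level ordinary annuity; solve PV = PMT × [(1 − (1+r)^−n)/r] for PMT.
Periodic rate r = 0.134/2 per half-year; n is counted in half-years.
With n = 44: PMT = 5,000,000 / ([(1 − (1+r)^−n)/r]) = A$355,492.55

A$355,492.55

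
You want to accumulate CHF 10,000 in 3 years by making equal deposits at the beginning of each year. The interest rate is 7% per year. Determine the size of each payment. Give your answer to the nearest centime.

Level annuity due; solve FV = PMT × [((1+r)^n − 1)/r] × (1+r) for PMT.
Periodic rate r = 0.07 per year.
With n = 3: PMT = 10,000 / ([((1+r)^n − 1)/r] × (1+r)) = CHF 2,907.02

CHF 2,907.02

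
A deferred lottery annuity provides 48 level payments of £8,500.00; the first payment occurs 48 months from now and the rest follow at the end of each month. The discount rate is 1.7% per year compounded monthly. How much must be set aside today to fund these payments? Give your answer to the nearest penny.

£368,794.47

Ordinary annuity of 48 payments, first payment at period 48.
Periodic rate r = 0.017/12 per month; n is counted in months.
The ordinary-annuity PV formula values the stream one period before the first payment (period 47); discount that back 47 periods:
PV₀ = 8,500 × [1 − (1+r)^−48] / r × (1+r)^−47 = £368,794.47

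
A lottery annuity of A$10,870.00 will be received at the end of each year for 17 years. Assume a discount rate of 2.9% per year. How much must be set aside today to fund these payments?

This is an ordinary annuity: 17 payments of A$10,870.00 at the end of each year.
Periodic rate r = 0.029 per year.
PV = PMT × [(1 − (1+r)^−n)/r] = 10,870 × [1 − (1+r)^−17] / r = A$144,274.91

A$144,274.91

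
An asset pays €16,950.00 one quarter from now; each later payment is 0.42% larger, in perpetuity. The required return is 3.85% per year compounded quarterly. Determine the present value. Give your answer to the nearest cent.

€3,124,423.96

Periodic rate r = 0.0385/4 per quarter.
Growing perpetuity (Gordon): PV = PMT₁ / (r − g) = 16,950 / (r − 0.0042) = €3,124,423.96.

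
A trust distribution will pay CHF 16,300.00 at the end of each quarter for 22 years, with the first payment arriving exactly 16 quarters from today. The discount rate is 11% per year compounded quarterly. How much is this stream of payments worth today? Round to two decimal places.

Ordinary annuity of 88 payments, first payment at period 16.
Periodic rate r = 0.11/4 per quarter; n is counted in quarters.
The ordinary-annuity PV formula values the stream one period before the first payment (period 15); discount that back 15 periods:
PV₀ = 16,300 × [1 − (1+r)^−88] / r × (1+r)^−15 = CHF 358,321.55

CHF 358,321.55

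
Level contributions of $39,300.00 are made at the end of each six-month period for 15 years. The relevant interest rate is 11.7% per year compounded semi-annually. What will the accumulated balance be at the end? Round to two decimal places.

$3,026,168.07

This is an ordinary annuity: 30 deposits of $39,300.00 at the end of each six-month period.
Periodic rate r = 0.117/2 per half-year; n is counted in half-years.
FV = PMT × [((1+r)^n − 1)/r] = 39,300 × [(1+r)^30 − 1] / r = $3,026,168.07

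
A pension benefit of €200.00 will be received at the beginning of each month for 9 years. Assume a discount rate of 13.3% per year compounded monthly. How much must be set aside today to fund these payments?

€12,696.87

This is an annuity due: 108 payments of €200.00 at the beginning of each month.
Periodic rate r = 0.133/12 per month; n is counted in months.
PV = PMT × [(1 − (1+r)^−n)/r] × (1+r) = 200 × [1 − (1+r)^−108] / r × (1+r) = €12,696.87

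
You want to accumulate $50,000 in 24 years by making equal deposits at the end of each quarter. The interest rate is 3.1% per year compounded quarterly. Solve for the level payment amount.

$352.82

Level ordinary annuity; solve FV = PMT × [((1+r)^n − 1)/r] for PMT.
Periodic rate r = 0.031/4 per quarter; n is counted in quarters.
With n = 96: PMT = 50,000 / ([((1+r)^n − 1)/r]) = $352.82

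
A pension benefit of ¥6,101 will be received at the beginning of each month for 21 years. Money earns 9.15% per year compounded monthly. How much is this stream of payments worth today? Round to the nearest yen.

This is an annuity due: 252 payments of ¥6,101 at the beginning of each month.
Periodic rate r = 0.0915/12 per month; n is counted in months.
PV = PMT × [(1 − (1+r)^−n)/r] × (1+r) = 6,101 × [1 − (1+r)^−252] / r × (1+r) = ¥687,347

¥687,347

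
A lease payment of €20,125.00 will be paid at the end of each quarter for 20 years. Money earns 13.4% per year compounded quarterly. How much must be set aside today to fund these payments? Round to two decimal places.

€557,708.22

This is an ordinary annuity: 80 payments of €20,125.00 at the end of each quarter.
Periodic rate r = 0.134/4 per quarter; n is counted in quarters.
PV = PMT × [(1 − (1+r)^−n)/r] = 20,125 × [1 − (1+r)^−80] / r = €557,708.22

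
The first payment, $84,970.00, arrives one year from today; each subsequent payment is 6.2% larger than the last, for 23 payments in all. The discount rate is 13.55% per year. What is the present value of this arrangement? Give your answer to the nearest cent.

$908,005.14

Periodic rate r = 0.1355 per year.
Growing ordinary annuity: PV = PMT₁ × [1 − ((1+g)/(1+r))^n] / (r − g) = 84,970 × [1 − ((1+0.062)/(1+r))^23] / (r − 0.062) = $908,005.14.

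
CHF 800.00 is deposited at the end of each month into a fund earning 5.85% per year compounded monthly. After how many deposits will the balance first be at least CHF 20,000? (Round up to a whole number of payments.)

Periodic rate r = 0.0585/12 per month; n is counted in months.
Ordinary annuity FV: 20,000 = 800 × [((1+r)^n − 1)/r].
(1+r)^n = 1 + 20,000 × r / 800, so n = ln(1 + 20,000·r/800) / ln(1+r) = 23.65.
Round up to a whole number of payments: n = 24.

24 payments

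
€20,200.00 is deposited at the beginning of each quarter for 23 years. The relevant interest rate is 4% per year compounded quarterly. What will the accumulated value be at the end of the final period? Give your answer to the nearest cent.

€3,055,913.96

This is an annuity due: 92 deposits of €20,200.00 at the beginning of each quarter.
Periodic rate r = 0.04/4 per quarter; n is counted in quarters.
FV = PMT × [((1+r)^n − 1)/r] × (1+r) = 20,200 × [(1+r)^92 − 1] / r × (1+r) = €3,055,913.96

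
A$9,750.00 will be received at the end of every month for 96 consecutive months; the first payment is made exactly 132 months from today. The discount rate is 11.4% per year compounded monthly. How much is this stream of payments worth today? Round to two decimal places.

Ordinary annuity of 96 payments, first payment at period 132.
Periodic rate r = 0.114/12 per month; n is counted in months.
The ordinary-annuity PV formula values the stream one period before the first payment (period 131); discount that back 131 periods:
PV₀ = 9,750 × [1 − (1+r)^−96] / r × (1+r)^−131 = A$177,417.85

A$177,417.85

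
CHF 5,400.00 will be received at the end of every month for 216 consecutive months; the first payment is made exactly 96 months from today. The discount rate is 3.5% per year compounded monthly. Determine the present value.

CHF 655,523.79

Ordinary annuity of 216 payments, first payment at period 96.
Periodic rate r = 0.035/12 per month; n is counted in months.
The ordinary-annuity PV formula values the stream one period before the first payment (period 95); discount that back 95 periods:
PV₀ = 5,400 × [1 − (1+r)^−216] / r × (1+r)^−95 = CHF 655,523.79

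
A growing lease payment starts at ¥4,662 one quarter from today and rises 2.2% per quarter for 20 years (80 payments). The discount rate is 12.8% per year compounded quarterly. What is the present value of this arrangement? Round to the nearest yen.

Periodic rate r = 0.128/4 per quarter; n is counted in quarters.
Growing ordinary annuity: PV = PMT₁ × [1 − ((1+g)/(1+r))^n] / (r − g) = 4,662 × [1 − ((1+0.022)/(1+r))^80] / (r − 0.022) = ¥252,272.

¥252,272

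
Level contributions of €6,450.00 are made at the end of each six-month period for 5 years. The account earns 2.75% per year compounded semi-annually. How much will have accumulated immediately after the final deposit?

This is an ordinary annuity: 10 deposits of €6,450.00 at the end of each six-month period.
Periodic rate r = 0.0275/2 per half-year; n is counted in half-years.
FV = PMT × [((1+r)^n − 1)/r] = 6,450 × [(1+r)^10 − 1] / r = €68,640.85

€68,640.85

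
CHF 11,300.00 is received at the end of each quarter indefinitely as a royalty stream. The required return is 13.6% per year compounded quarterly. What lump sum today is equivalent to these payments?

Periodic rate r = 0.136/4 per quarter.
Level perpetuity: PV = PMT / r = 11,300 / (0.136/4) = CHF 332,352.94.

CHF 332,352.94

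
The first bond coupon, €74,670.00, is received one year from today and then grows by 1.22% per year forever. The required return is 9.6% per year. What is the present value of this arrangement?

€891,050.12

Periodic rate r = 0.096 per year.
Growing perpetuity (Gordon): PV = PMT₁ / (r − g) = 74,670 / (r − 0.0122) = €891,050.12.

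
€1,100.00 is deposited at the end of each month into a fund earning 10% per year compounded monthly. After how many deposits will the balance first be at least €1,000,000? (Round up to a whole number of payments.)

259 payments

Periodic rate r = 0.1/12 per month; n is counted in months.
Ordinary annuity FV: 1,000,000 = 1,100 × [((1+r)^n − 1)/r].
(1+r)^n = 1 + 1,000,000 × r / 1,100, so n = ln(1 + 1,000,000·r/1,100) / ln(1+r) = 258.95.
Round up to a whole number of payments: n = 259.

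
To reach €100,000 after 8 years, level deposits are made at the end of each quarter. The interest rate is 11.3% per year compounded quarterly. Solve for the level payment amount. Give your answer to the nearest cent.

€1,963.57

Level ordinary annuity; solve FV = PMT × [((1+r)^n − 1)/r] for PMT.
Periodic rate r = 0.113/4 per quarter; n is counted in quarters.
With n = 32: PMT = 100,000 / ([((1+r)^n − 1)/r]) = €1,963.57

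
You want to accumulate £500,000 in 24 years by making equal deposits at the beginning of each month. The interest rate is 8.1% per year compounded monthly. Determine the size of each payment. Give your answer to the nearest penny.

Level annuity due; solve FV = PMT × [((1+r)^n − 1)/r] × (1+r) for PMT.
Periodic rate r = 0.081/12 per month; n is counted in months.
With n = 288: PMT = 500,000 / ([((1+r)^n − 1)/r] × (1+r)) = £564.26

£564.26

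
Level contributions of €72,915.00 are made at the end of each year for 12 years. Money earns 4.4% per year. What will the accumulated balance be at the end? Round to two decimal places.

€1,121,083.65

This is an ordinary annuity: 12 deposits of €72,915.00 at the end of each year.
Periodic rate r = 0.044 per year.
FV = PMT × [((1+r)^n − 1)/r] = 72,915 × [(1+r)^12 − 1] / r = €1,121,083.65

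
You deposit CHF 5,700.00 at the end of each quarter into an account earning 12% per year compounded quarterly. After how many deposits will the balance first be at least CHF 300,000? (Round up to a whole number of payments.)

33 payments

Periodic rate r = 0.12/4 per quarter; n is counted in quarters.
Ordinary annuity FV: 300,000 = 5,700 × [((1+r)^n − 1)/r].
(1+r)^n = 1 + 300,000 × r / 5,700, so n = ln(1 + 300,000·r/5,700) / ln(1+r) = 32.05.
Round up to a whole number of payments: n = 33.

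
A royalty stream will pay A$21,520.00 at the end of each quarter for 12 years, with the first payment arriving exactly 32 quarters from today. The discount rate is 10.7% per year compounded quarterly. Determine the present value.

Ordinary annuity of 48 payments, first payment at period 32.
Periodic rate r = 0.107/4 per quarter; n is counted in quarters.
The ordinary-annuity PV formula values the stream one period before the first payment (period 31); discount that back 31 periods:
PV₀ = 21,520 × [1 − (1+r)^−48] / r × (1+r)^−31 = A$254,949.85

A$254,949.85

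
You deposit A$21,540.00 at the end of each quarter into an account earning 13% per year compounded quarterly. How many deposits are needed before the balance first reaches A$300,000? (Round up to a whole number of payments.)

Periodic rate r = 0.13/4 per quarter; n is counted in quarters.
Ordinary annuity FV: 300,000 = 21,540 × [((1+r)^n − 1)/r].
(1+r)^n = 1 + 300,000 × r / 21,540, so n = ln(1 + 300,000·r/21,540) / ln(1+r) = 11.67.
Round up to a whole number of payments: n = 12.

12 payments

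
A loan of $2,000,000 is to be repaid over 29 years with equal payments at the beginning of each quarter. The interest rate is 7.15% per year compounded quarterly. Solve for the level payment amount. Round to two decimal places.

$40,280.93

Level annuity due; solve PV = PMT × [(1 − (1+r)^−n)/r] × (1+r) for PMT.
Periodic rate r = 0.0715/4 per quarter; n is counted in quarters.
With n = 116: PMT = 2,000,000 / ([(1 − (1+r)^−n)/r] × (1+r)) = $40,280.93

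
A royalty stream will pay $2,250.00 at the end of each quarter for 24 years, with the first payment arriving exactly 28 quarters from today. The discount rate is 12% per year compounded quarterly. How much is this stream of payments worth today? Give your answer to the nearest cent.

$31,786.83

Ordinary annuity of 96 payments, first payment at period 28.
Periodic rate r = 0.12/4 per quarter; n is counted in quarters.
The ordinary-annuity PV formula values the stream one period before the first payment (period 27); discount that back 27 periods:
PV₀ = 2,250 × [1 − (1+r)^−96] / r × (1+r)^−27 = $31,786.83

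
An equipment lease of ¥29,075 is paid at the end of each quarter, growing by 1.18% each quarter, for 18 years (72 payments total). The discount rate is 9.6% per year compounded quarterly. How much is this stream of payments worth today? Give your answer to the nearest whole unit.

¥1,377,702

Periodic rate r = 0.096/4 per quarter; n is counted in quarters.
Growing ordinary annuity: PV = PMT₁ × [1 − ((1+g)/(1+r))^n] / (r − g) = 29,075 × [1 − ((1+0.0118)/(1+r))^72] / (r − 0.0118) = ¥1,377,702.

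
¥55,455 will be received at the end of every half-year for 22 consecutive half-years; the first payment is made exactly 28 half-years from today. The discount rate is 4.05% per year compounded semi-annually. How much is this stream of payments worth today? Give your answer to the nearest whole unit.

Ordinary annuity of 22 payments, first payment at period 28.
Periodic rate r = 0.0405/2 per half-year; n is counted in half-years.
The ordinary-annuity PV formula values the stream one period before the first payment (period 27); discount that back 27 periods:
PV₀ = 55,455 × [1 − (1+r)^−22] / r × (1+r)^−27 = ¥568,416

¥568,416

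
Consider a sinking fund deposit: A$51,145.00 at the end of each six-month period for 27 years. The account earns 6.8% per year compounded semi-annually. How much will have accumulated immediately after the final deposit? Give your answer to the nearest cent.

A$7,645,993.70

This is an ordinary annuity: 54 deposits of A$51,145.00 at the end of each six-month period.
Periodic rate r = 0.068/2 per half-year; n is counted in half-years.
FV = PMT × [((1+r)^n − 1)/r] = 51,145 × [(1+r)^54 − 1] / r = A$7,645,993.70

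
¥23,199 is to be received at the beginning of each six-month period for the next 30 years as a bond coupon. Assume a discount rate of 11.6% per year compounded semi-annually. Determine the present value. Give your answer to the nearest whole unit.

¥408,814

This is an annuity due: 60 payments of ¥23,199 at the beginning of each six-month period.
Periodic rate r = 0.116/2 per half-year; n is counted in half-years.
PV = PMT × [(1 − (1+r)^−n)/r] × (1+r) = 23,199 × [1 − (1+r)^−60] / r × (1+r) = ¥408,814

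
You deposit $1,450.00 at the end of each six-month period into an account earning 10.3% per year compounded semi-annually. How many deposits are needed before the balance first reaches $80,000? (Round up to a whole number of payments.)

27 payments

Periodic rate r = 0.103/2 per half-year; n is counted in half-years.
Ordinary annuity FV: 80,000 = 1,450 × [((1+r)^n − 1)/r].
(1+r)^n = 1 + 80,000 × r / 1,450, so n = ln(1 + 80,000·r/1,450) / ln(1+r) = 26.80.
Round up to a whole number of payments: n = 27.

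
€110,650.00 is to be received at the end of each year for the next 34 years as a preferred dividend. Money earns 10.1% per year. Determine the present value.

This is an ordinary annuity: 34 payments of €110,650.00 at the end of each year.
Periodic rate r = 0.101 per year.
PV = PMT × [(1 − (1+r)^−n)/r] = 110,650 × [1 − (1+r)^−34] / r = €1,053,966.78

€1,053,966.78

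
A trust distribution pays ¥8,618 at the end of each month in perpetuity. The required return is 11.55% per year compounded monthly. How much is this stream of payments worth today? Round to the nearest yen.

¥895,377

Periodic rate r = 0.1155/12 per month.
Level perpetuity: PV = PMT / r = 8,618 / (0.1155/12) = ¥895,377.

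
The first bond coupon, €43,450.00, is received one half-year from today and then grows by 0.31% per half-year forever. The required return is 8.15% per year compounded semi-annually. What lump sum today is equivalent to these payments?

Periodic rate r = 0.0815/2 per half-year.
Growing perpetuity (Gordon): PV = PMT₁ / (r − g) = 43,450 / (r − 0.0031) = €1,154,050.46.

€1,154,050.46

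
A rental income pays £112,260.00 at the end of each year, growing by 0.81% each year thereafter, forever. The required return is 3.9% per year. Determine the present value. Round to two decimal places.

Periodic rate r = 0.039 per year.
Growing perpetuity (Gordon): PV = PMT₁ / (r − g) = 112,260 / (r − 0.0081) = £3,633,009.71.

£3,633,009.71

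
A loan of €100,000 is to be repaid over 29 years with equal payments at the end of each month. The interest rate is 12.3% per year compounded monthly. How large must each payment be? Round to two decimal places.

€1,055.35

Level ordinary annuity; solve PV = PMT × [(1 − (1+r)^−n)/r] for PMT.
Periodic rate r = 0.123/12 per month; n is counted in months.
With n = 348: PMT = 100,000 / ([(1 − (1+r)^−n)/r]) = €1,055.35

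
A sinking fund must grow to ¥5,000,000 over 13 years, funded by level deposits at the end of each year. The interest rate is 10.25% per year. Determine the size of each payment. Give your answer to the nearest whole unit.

¥200,534

Level ordinary annuity; solve FV = PMT × [((1+r)^n − 1)/r] for PMT.
Periodic rate r = 0.1025 per year.
With n = 13: PMT = 5,000,000 / ([((1+r)^n − 1)/r]) = ¥200,534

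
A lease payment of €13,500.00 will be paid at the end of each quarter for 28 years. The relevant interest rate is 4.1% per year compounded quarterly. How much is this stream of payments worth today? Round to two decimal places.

€896,755.47

This is an ordinary annuity: 112 payments of €13,500.00 at the end of each quarter.
Periodic rate r = 0.041/4 per quarter; n is counted in quarters.
PV = PMT × [(1 − (1+r)^−n)/r] = 13,500 × [1 − (1+r)^−112] / r = €896,755.47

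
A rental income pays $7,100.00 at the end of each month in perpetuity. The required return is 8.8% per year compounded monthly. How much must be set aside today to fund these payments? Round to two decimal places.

$968,181.82

Periodic rate r = 0.088/12 per month.
Level perpetuity: PV = PMT / r = 7,100 / (0.088/12) = $968,181.82.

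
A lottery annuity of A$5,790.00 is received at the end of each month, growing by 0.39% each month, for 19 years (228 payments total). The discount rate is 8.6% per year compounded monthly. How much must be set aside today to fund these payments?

A$927,382.44

Periodic rate r = 0.086/12 per month; n is counted in months.
Growing ordinary annuity: PV = PMT₁ × [1 − ((1+g)/(1+r))^n] / (r − g) = 5,790 × [1 − ((1+0.0039)/(1+r))^228] / (r − 0.0039) = A$927,382.44.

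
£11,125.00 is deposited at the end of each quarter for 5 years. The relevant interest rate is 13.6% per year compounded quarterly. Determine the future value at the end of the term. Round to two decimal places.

This is an ordinary annuity: 20 deposits of £11,125.00 at the end of each quarter.
Periodic rate r = 0.136/4 per quarter; n is counted in quarters.
FV = PMT × [((1+r)^n − 1)/r] = 11,125 × [(1+r)^20 − 1] / r = £311,398.48

£311,398.48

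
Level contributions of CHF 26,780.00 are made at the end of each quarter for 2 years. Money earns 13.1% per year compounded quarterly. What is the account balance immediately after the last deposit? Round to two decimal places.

This is an ordinary annuity: 8 deposits of CHF 26,780.00 at the end of each quarter.
Periodic rate r = 0.131/4 per quarter; n is counted in quarters.
FV = PMT × [((1+r)^n − 1)/r] = 26,780 × [(1+r)^8 − 1] / r = CHF 240,473.36

CHF 240,473.36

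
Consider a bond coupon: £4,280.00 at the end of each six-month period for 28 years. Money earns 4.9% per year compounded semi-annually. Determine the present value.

This is an ordinary annuity: 56 payments of £4,280.00 at the end of each six-month period.
Periodic rate r = 0.049/2 per half-year; n is counted in half-years.
PV = PMT × [(1 − (1+r)^−n)/r] = 4,280 × [1 − (1+r)^−56] / r = £129,652.90

£129,652.90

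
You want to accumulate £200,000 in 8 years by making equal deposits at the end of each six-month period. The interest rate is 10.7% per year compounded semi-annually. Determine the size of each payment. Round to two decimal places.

Level ordinary annuity; solve FV = PMT × [((1+r)^n − 1)/r] for PMT.
Periodic rate r = 0.107/2 per half-year; n is counted in half-years.
With n = 16: PMT = 200,000 / ([((1+r)^n − 1)/r]) = £8,216.54

£8,216.54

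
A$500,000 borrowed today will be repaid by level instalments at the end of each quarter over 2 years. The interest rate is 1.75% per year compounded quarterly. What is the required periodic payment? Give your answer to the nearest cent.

A$63,736.74

Level ordinary annuity; solve PV = PMT × [(1 − (1+r)^−n)/r] for PMT.
Periodic rate r = 0.0175/4 per quarter; n is counted in quarters.
With n = 8: PMT = 500,000 / ([(1 − (1+r)^−n)/r]) = A$63,736.74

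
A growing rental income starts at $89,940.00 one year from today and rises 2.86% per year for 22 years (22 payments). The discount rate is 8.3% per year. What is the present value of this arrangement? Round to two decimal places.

Periodic rate r = 0.083 per year.
Growing ordinary annuity: PV = PMT₁ × [1 − ((1+g)/(1+r))^n] / (r − g) = 89,940 × [1 − ((1+0.0286)/(1+r))^22] / (r − 0.0286) = $1,121,260.13.

$1,121,260.13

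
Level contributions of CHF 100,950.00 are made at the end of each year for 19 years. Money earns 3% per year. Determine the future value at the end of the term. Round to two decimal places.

CHF 2,535,547.87

This is an ordinary annuity: 19 deposits of CHF 100,950.00 at the end of each year.
Periodic rate r = 0.03 per year.
FV = PMT × [((1+r)^n − 1)/r] = 100,950 × [(1+r)^19 − 1] / r = CHF 2,535,547.87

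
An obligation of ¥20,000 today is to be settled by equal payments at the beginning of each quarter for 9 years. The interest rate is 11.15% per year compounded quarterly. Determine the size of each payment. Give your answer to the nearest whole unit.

¥863

Level annuity due; solve PV = PMT × [(1 − (1+r)^−n)/r] × (1+r) for PMT.
Periodic rate r = 0.1115/4 per quarter; n is counted in quarters.
With n = 36: PMT = 20,000 / ([(1 − (1+r)^−n)/r] × (1+r)) = ¥863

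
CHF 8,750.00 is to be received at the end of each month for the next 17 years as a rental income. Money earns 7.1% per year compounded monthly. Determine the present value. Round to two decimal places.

This is an ordinary annuity: 204 payments of CHF 8,750.00 at the end of each month.
Periodic rate r = 0.071/12 per month; n is counted in months.
PV = PMT × [(1 − (1+r)^−n)/r] = 8,750 × [1 − (1+r)^−204] / r = CHF 1,034,976.29

CHF 1,034,976.29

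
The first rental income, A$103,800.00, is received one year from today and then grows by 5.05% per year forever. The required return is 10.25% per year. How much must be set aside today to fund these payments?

Periodic rate r = 0.1025 per year.
Growing perpetuity (Gordon): PV = PMT₁ / (r − g) = 103,800 / (r − 0.0505) = A$1,996,153.85.

A$1,996,153.85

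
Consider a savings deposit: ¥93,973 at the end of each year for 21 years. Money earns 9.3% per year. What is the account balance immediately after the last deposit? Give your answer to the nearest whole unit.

¥5,529,023

This is an ordinary annuity: 21 deposits of ¥93,973 at the end of each year.
Periodic rate r = 0.093 per year.
FV = PMT × [((1+r)^n − 1)/r] = 93,973 × [(1+r)^21 − 1] / r = ¥5,529,023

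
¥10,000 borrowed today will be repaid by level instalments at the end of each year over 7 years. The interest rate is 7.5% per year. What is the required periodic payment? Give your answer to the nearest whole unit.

¥1,888

Level ordinary annuity; solve PV = PMT × [(1 − (1+r)^−n)/r] for PMT.
Periodic rate r = 0.075 per year.
With n = 7: PMT = 10,000 / ([(1 − (1+r)^−n)/r]) = ¥1,888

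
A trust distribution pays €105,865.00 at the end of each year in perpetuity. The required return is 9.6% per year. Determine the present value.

€1,102,760.42

Periodic rate r = 0.096 per year.
Level perpetuity: PV = PMT / r = 105,865 / (0.096) = €1,102,760.42.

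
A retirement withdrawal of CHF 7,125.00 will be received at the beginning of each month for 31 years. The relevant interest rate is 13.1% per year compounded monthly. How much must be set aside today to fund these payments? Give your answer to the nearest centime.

This is an annuity due: 372 payments of CHF 7,125.00 at the beginning of each month.
Periodic rate r = 0.131/12 per month; n is counted in months.
PV = PMT × [(1 − (1+r)^−n)/r] × (1+r) = 7,125 × [1 − (1+r)^−372] / r × (1+r) = CHF 648,174.31

CHF 648,174.31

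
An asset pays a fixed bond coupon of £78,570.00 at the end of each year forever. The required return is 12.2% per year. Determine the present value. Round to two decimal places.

£644,016.39

Periodic rate r = 0.122 per year.
Level perpetuity: PV = PMT / r = 78,570 / (0.122) = £644,016.39.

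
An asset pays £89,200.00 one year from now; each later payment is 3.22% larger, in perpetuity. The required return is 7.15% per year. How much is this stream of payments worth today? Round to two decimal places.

Periodic rate r = 0.0715 per year.
Growing perpetuity (Gordon): PV = PMT₁ / (r − g) = 89,200 / (r − 0.0322) = £2,269,720.10.

£2,269,720.10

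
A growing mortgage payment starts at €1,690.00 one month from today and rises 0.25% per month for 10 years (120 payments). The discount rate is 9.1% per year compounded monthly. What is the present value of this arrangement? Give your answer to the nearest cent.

€151,263.75

Periodic rate r = 0.091/12 per month; n is counted in months.
Growing ordinary annuity: PV = PMT₁ × [1 − ((1+g)/(1+r))^n] / (r − g) = 1,690 × [1 − ((1+0.0025)/(1+r))^120] / (r − 0.0025) = €151,263.75.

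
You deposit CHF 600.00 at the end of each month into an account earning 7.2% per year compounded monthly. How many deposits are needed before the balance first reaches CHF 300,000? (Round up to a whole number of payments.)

Periodic rate r = 0.072/12 per month; n is counted in months.
Ordinary annuity FV: 300,000 = 600 × [((1+r)^n − 1)/r].
(1+r)^n = 1 + 300,000 × r / 600, so n = ln(1 + 300,000·r/600) / ln(1+r) = 231.74.
Round up to a whole number of payments: n = 232.

232 payments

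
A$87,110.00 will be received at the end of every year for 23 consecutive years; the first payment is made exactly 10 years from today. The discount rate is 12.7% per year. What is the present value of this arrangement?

A$218,904.30

Ordinary annuity of 23 payments, first payment at period 10.
Periodic rate r = 0.127 per year.
The ordinary-annuity PV formula values the stream one period before the first payment (period 9); discount that back 9 periods:
PV₀ = 87,110 × [1 − (1+r)^−23] / r × (1+r)^−9 = A$218,904.30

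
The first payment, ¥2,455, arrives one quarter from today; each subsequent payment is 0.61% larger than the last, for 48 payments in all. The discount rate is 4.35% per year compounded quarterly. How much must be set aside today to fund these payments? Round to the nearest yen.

¥104,522

Periodic rate r = 0.0435/4 per quarter; n is counted in quarters.
Growing ordinary annuity: PV = PMT₁ × [1 − ((1+g)/(1+r))^n] / (r − g) = 2,455 × [1 − ((1+0.0061)/(1+r))^48] / (r − 0.0061) = ¥104,522.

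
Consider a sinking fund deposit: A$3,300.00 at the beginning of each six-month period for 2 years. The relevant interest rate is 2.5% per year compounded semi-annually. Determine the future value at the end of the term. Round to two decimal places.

This is an annuity due: 4 deposits of A$3,300.00 at the beginning of each six-month period.
Periodic rate r = 0.025/2 per half-year; n is counted in half-years.
FV = PMT × [((1+r)^n − 1)/r] × (1+r) = 3,300 × [(1+r)^4 − 1] / r × (1+r) = A$13,617.69

A$13,617.69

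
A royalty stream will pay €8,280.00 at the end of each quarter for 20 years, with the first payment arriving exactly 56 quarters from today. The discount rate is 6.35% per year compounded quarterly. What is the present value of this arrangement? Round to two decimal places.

Ordinary annuity of 80 payments, first payment at period 56.
Periodic rate r = 0.0635/4 per quarter; n is counted in quarters.
The ordinary-annuity PV formula values the stream one period before the first payment (period 55); discount that back 55 periods:
PV₀ = 8,280 × [1 − (1+r)^−80] / r × (1+r)^−55 = €157,118.99

€157,118.99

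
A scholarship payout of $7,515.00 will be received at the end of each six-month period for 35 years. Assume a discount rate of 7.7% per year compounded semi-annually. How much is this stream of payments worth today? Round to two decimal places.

$181,326.83

This is an ordinary annuity: 70 payments of $7,515.00 at the end of each six-month period.
Periodic rate r = 0.077/2 per half-year; n is counted in half-years.
PV = PMT × [(1 − (1+r)^−n)/r] = 7,515 × [1 − (1+r)^−70] / r = $181,326.83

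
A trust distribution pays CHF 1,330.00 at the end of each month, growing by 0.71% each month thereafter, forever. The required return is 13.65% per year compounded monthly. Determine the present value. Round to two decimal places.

CHF 311,111.11

Periodic rate r = 0.1365/12 per month.
Growing perpetuity (Gordon): PV = PMT₁ / (r − g) = 1,330 / (r − 0.0071) = CHF 311,111.11.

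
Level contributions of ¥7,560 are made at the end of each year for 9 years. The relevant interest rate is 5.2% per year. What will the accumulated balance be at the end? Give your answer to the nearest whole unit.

¥84,051

This is an ordinary annuity: 9 deposits of ¥7,560 at the end of each year.
Periodic rate r = 0.052 per year.
FV = PMT × [((1+r)^n − 1)/r] = 7,560 × [(1+r)^9 − 1] / r = ¥84,051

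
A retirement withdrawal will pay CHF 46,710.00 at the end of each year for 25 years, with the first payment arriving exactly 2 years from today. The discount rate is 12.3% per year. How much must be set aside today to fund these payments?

Ordinary annuity of 25 payments, first payment at period 2.
Periodic rate r = 0.123 per year.
The ordinary-annuity PV formula values the stream one period before the first payment (period 1); discount that back 1 periods:
PV₀ = 46,710 × [1 − (1+r)^−25] / r × (1+r)^−1 = CHF 319,557.09

CHF 319,557.09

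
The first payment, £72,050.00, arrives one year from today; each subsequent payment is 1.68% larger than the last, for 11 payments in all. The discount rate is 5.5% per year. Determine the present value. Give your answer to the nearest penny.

Periodic rate r = 0.055 per year.
Growing ordinary annuity: PV = PMT₁ × [1 − ((1+g)/(1+r))^n] / (r − g) = 72,050 × [1 − ((1+0.0168)/(1+r))^11] / (r − 0.0168) = £628,983.24.

£628,983.24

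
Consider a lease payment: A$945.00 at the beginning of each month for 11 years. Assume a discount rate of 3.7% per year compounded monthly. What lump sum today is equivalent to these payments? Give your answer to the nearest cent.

This is an annuity due: 132 payments of A$945.00 at the beginning of each month.
Periodic rate r = 0.037/12 per month; n is counted in months.
PV = PMT × [(1 − (1+r)^−n)/r] × (1+r) = 945 × [1 − (1+r)^−132] / r × (1+r) = A$102,663.32

A$102,663.32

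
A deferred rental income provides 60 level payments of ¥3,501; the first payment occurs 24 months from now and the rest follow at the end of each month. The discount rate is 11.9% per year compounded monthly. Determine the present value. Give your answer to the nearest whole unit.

¥125,716

Ordinary annuity of 60 payments, first payment at period 24.
Periodic rate r = 0.119/12 per month; n is counted in months.
The ordinary-annuity PV formula values the stream one period before the first payment (period 23); discount that back 23 periods:
PV₀ = 3,501 × [1 − (1+r)^−60] / r × (1+r)^−23 = ¥125,716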